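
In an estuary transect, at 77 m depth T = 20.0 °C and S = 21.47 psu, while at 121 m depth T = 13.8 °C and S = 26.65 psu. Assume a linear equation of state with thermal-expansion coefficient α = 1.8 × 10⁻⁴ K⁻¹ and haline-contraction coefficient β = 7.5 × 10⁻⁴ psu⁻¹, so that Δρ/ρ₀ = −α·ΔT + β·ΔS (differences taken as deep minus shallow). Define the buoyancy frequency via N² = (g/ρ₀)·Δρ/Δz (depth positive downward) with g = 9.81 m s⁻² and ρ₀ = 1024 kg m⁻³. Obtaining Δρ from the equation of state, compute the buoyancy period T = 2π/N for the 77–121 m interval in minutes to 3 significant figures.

3.14 min

ΔT = -6.2 K, ΔS = +5.18 psu (deep − shallow).
Δρ/ρ₀ = −αΔT + βΔS = 1.116 × 10⁻³ + 3.885 × 10⁻³ = 5.001 × 10⁻³, so Δρ ≈ 5.121 kg m⁻³.
N² = (g/ρ₀)·Δρ/Δz = g·(Δρ/ρ₀)/Δz = 9.81 × 5.001 × 10⁻³ / 44 = 1.1150 × 10⁻³ s⁻².
N = √(1.1150 × 10⁻³) = 0.033392 rad s⁻¹ → T = 2π/N = 188.16 s = 3.1360 min ≈ 3.14 min.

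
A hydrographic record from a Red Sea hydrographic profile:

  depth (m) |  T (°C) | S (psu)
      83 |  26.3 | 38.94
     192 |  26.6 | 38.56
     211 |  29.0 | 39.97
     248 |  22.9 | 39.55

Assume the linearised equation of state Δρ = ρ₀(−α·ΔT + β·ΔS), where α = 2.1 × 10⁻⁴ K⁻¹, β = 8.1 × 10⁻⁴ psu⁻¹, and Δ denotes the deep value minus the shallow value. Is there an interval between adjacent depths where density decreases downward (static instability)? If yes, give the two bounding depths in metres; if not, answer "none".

Evaluate Δρ/ρ₀ = −αΔT + βΔS across each adjacent pair:
  83–192 m: −αΔT+βΔS = −(2.1 × 10⁻⁴)(+0.3)+(8.1 × 10⁻⁴)(-0.38) = -3.7 × 10⁻⁴ → UNSTABLE
  192–211 m: −αΔT+βΔS = −(2.1 × 10⁻⁴)(+2.4)+(8.1 × 10⁻⁴)(+1.41) = 6.4 × 10⁻⁴ → stable
  211–248 m: −αΔT+βΔS = −(2.1 × 10⁻⁴)(-6.1)+(8.1 × 10⁻⁴)(-0.42) = 9.4 × 10⁻⁴ → stable
The 83–192 m interval has Δρ < 0: lighter water underlies denser water.

83–192 m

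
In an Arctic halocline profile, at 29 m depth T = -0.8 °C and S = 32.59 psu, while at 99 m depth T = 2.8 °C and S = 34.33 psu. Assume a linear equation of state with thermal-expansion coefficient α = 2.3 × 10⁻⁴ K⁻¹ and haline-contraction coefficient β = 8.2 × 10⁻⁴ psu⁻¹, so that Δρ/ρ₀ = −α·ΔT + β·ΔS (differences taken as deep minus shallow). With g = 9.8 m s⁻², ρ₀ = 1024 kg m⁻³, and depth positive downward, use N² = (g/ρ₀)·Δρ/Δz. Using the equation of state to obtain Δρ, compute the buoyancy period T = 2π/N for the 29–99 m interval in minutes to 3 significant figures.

11.4 min

ΔT = +3.6 K, ΔS = +1.74 psu (deep − shallow).
Δρ/ρ₀ = −αΔT + βΔS = -8.28 × 10⁻⁴ + 1.4268 × 10⁻³ = 5.988 × 10⁻⁴, so Δρ ≈ 0.6132 kg m⁻³.
N² = (g/ρ₀)·Δρ/Δz = g·(Δρ/ρ₀)/Δz = 9.8 × 5.988 × 10⁻⁴ / 70 = 8.3832 × 10⁻⁵ s⁻².
N = √(8.3832 × 10⁻⁵) = 9.1560 × 10⁻³ rad s⁻¹ → T = 2π/N = 686.24 s = 11.437 min ≈ 11.4 min.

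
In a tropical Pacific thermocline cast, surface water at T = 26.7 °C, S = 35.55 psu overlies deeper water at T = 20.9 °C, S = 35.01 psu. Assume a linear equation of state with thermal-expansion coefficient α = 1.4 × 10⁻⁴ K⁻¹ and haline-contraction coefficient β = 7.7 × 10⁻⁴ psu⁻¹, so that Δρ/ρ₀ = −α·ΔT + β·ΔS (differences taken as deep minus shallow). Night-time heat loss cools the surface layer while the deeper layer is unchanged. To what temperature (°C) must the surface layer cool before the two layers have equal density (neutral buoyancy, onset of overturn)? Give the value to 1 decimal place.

Neutral buoyancy requires Δρ = 0, i.e. −α(T_deep − T_surf′) + β(S_deep − S_surf) = 0.
T_surf′ = T_deep − (β/α)·ΔS = 20.9 − (7.7 × 10⁻⁴/1.4 × 10⁻⁴)·(-0.54) = 23.870 °C.
Cooling required: 26.7 − (23.870) = 2.830 °C.

23.9 °C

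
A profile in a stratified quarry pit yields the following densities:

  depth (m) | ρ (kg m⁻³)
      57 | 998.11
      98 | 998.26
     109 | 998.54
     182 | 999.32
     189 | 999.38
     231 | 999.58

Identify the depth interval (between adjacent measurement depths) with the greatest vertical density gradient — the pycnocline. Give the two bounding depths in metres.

98–109 m

Compute the density gradient over each adjacent pair:
  57–98 m: Δρ/Δz = 0.15/41 = 3.7 × 10⁻³ kg m⁻⁴
  98–109 m: Δρ/Δz = 0.28/11 = 0.025 kg m⁻⁴
  109–182 m: Δρ/Δz = 0.78/73 = 0.011 kg m⁻⁴
  182–189 m: Δρ/Δz = 0.06/7 = 8.6 × 10⁻³ kg m⁻⁴
  189–231 m: Δρ/Δz = 0.20/42 = 4.8 × 10⁻³ kg m⁻⁴
The largest gradient is in the 98–109 m interval — the pycnocline.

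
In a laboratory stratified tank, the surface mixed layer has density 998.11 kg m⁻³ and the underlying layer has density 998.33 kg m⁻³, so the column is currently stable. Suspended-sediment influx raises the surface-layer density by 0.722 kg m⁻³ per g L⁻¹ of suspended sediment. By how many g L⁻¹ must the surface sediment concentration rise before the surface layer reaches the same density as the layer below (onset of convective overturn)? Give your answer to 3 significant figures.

0.305 g L⁻¹

Density deficit of the surface layer: 998.33 − 998.11 = 0.22 kg m⁻³.
Required change = 0.22 / 0.722 = 0.305 g L⁻¹.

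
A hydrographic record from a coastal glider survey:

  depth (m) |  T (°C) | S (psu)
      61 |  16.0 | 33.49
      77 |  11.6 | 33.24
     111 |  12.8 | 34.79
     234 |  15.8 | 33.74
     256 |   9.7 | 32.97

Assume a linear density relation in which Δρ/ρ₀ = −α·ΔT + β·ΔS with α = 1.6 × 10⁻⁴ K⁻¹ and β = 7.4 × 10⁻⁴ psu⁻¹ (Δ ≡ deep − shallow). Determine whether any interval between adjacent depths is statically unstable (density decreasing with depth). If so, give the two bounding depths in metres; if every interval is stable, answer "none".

111–234 m

Evaluate Δρ/ρ₀ = −αΔT + βΔS across each adjacent pair:
  61–77 m: −αΔT+βΔS = −(1.6 × 10⁻⁴)(-4.4)+(7.4 × 10⁻⁴)(-0.25) = 5.2 × 10⁻⁴ → stable
  77–111 m: −αΔT+βΔS = −(1.6 × 10⁻⁴)(+1.2)+(7.4 × 10⁻⁴)(+1.55) = 9.6 × 10⁻⁴ → stable
  111–234 m: −αΔT+βΔS = −(1.6 × 10⁻⁴)(+3.0)+(7.4 × 10⁻⁴)(-1.05) = -1.3 × 10⁻³ → UNSTABLE
  234–256 m: −αΔT+βΔS = −(1.6 × 10⁻⁴)(-6.1)+(7.4 × 10⁻⁴)(-0.77) = 4.1 × 10⁻⁴ → stable
The 111–234 m interval has Δρ < 0: lighter water underlies denser water.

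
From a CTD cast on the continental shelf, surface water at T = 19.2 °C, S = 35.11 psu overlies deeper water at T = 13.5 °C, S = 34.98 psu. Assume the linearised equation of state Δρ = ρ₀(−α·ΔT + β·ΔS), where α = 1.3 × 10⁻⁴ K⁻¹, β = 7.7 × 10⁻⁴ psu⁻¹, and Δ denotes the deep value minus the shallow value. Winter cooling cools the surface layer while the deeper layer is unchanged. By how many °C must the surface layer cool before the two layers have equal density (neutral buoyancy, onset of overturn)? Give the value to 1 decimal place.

Neutral buoyancy requires Δρ = 0, i.e. −α(T_deep − T_surf′) + β(S_deep − S_surf) = 0.
T_surf′ = T_deep − (β/α)·ΔS = 13.5 − (7.7 × 10⁻⁴/1.3 × 10⁻⁴)·(-0.13) = 14.270 °C.
Cooling required: 19.2 − (14.270) = 4.930 °C.

4.9 °C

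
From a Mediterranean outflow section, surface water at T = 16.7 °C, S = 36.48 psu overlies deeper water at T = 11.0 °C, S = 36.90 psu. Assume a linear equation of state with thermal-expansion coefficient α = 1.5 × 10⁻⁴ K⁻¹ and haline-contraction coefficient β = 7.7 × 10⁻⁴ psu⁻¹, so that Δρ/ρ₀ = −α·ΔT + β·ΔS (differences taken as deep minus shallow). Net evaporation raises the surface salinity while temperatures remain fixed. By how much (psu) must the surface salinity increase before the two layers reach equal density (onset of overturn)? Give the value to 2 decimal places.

1.53 psu

Neutral buoyancy requires −α(T_deep − T_surf) + β(S_deep − S_surf′) = 0.
S_surf′ = S_deep − (α/β)·ΔT = 36.90 − (1.5 × 10⁻⁴/7.7 × 10⁻⁴)·(-5.7) = 38.0104 psu.
Increase required: 38.0104 − 36.48 = 1.5304 psu.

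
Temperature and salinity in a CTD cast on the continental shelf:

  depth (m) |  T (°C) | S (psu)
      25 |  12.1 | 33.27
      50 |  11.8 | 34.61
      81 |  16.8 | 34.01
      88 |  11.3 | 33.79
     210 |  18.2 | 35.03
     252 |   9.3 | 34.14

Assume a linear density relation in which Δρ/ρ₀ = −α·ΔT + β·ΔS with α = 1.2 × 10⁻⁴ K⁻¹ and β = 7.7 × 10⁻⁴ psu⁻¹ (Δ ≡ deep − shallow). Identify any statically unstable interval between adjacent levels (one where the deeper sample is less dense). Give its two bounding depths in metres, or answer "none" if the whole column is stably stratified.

Evaluate Δρ/ρ₀ = −αΔT + βΔS across each adjacent pair:
  25–50 m: −αΔT+βΔS = −(1.2 × 10⁻⁴)(-0.3)+(7.7 × 10⁻⁴)(+1.34) = 1.1 × 10⁻³ → stable
  50–81 m: −αΔT+βΔS = −(1.2 × 10⁻⁴)(+5.0)+(7.7 × 10⁻⁴)(-0.60) = -1.1 × 10⁻³ → UNSTABLE
  81–88 m: −αΔT+βΔS = −(1.2 × 10⁻⁴)(-5.5)+(7.7 × 10⁻⁴)(-0.22) = 4.9 × 10⁻⁴ → stable
  88–210 m: −αΔT+βΔS = −(1.2 × 10⁻⁴)(+6.9)+(7.7 × 10⁻⁴)(+1.24) = 1.3 × 10⁻⁴ → stable
  210–252 m: −αΔT+βΔS = −(1.2 × 10⁻⁴)(-8.9)+(7.7 × 10⁻⁴)(-0.89) = 3.8 × 10⁻⁴ → stable
The 50–81 m interval has Δρ < 0: lighter water underlies denser water.

50–81 m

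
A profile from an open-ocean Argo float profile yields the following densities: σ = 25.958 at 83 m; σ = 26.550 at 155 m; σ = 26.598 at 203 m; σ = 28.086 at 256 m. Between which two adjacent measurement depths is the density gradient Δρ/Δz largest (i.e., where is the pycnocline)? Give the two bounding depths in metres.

203–256 m

Compute the density gradient over each adjacent pair:
  83–155 m: Δρ/Δz = 0.592/72 = 8.2 × 10⁻³ kg m⁻⁴
  155–203 m: Δρ/Δz = 0.048/48 = 1.0 × 10⁻³ kg m⁻⁴
  203–256 m: Δρ/Δz = 1.488/53 = 0.028 kg m⁻⁴
The largest gradient is in the 203–256 m interval — the pycnocline.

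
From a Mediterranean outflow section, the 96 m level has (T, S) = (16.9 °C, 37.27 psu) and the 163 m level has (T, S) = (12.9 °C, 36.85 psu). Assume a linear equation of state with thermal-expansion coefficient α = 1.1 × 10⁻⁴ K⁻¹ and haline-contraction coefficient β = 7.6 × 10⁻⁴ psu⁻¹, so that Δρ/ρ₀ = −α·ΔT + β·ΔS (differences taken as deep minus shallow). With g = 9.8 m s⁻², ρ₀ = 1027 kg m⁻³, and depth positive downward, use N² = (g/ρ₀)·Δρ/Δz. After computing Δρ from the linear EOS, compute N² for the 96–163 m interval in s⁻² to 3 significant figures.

ΔT = -4.0 K, ΔS = -0.42 psu (deep − shallow).
Δρ/ρ₀ = −αΔT + βΔS = 4.40 × 10⁻⁴ − 3.192 × 10⁻⁴ = 1.208 × 10⁻⁴, so Δρ ≈ 0.1241 kg m⁻³.
N² = (g/ρ₀)·Δρ/Δz = g·(Δρ/ρ₀)/Δz = 9.8 × 1.208 × 10⁻⁴ / 67 = 1.7669 × 10⁻⁵ s⁻² ≈ 1.77 × 10⁻⁵ s⁻².

1.77 × 10⁻⁵ s⁻²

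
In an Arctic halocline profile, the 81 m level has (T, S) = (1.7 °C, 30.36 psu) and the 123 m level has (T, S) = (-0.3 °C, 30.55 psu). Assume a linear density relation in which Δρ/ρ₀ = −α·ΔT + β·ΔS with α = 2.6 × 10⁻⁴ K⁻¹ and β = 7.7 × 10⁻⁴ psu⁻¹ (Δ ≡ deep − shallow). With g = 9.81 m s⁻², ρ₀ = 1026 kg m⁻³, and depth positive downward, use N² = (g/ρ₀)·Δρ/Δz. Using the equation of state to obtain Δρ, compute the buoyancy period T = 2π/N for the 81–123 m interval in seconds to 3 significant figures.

504 s

ΔT = -2.0 K, ΔS = +0.19 psu (deep − shallow).
Δρ/ρ₀ = −αΔT + βΔS = 5.20 × 10⁻⁴ + 1.463 × 10⁻⁴ = 6.663 × 10⁻⁴, so Δρ ≈ 0.6836 kg m⁻³.
N² = (g/ρ₀)·Δρ/Δz = g·(Δρ/ρ₀)/Δz = 9.81 × 6.663 × 10⁻⁴ / 42 = 1.5563 × 10⁻⁴ s⁻².
N = √(1.5563 × 10⁻⁴) = 0.012475 rad s⁻¹ → T = 2π/N = 503.66 s ≈ 504 s.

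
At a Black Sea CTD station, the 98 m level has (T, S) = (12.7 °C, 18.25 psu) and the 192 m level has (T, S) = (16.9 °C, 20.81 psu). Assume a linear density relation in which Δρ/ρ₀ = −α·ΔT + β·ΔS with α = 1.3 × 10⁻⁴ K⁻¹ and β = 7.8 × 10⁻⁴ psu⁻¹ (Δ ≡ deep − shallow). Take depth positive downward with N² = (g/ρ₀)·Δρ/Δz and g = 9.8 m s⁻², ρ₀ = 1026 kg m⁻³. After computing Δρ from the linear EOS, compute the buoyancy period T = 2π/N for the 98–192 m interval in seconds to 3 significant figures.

ΔT = +4.2 K, ΔS = +2.56 psu (deep − shallow).
Δρ/ρ₀ = −αΔT + βΔS = -5.46 × 10⁻⁴ + 1.9968 × 10⁻³ = 1.4508 × 10⁻³, so Δρ ≈ 1.489 kg m⁻³.
N² = (g/ρ₀)·Δρ/Δz = g·(Δρ/ρ₀)/Δz = 9.8 × 1.4508 × 10⁻³ / 94 = 1.5125 × 10⁻⁴ s⁻².
N = √(1.5125 × 10⁻⁴) = 0.012298 rad s⁻¹ → T = 2π/N = 510.91 s ≈ 511 s.

511 s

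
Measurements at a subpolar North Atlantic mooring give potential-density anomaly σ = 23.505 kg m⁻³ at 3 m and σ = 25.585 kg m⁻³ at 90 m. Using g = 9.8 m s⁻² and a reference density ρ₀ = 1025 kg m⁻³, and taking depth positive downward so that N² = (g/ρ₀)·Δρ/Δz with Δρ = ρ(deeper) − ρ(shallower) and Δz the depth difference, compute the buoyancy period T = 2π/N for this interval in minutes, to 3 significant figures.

Δρ = 1025.585 − 1023.505 = 2.080 kg m⁻³ over Δz = 90 − 3 = 87 m.
N² = (9.8/1025) × (2.080/87) = 2.2858 × 10⁻⁴ s⁻².
N = √(2.2858 × 10⁻⁴) = 0.015119 rad s⁻¹, so T = 2π/N = 415.58 s = 6.9263 min ≈ 6.93 min.

6.93 min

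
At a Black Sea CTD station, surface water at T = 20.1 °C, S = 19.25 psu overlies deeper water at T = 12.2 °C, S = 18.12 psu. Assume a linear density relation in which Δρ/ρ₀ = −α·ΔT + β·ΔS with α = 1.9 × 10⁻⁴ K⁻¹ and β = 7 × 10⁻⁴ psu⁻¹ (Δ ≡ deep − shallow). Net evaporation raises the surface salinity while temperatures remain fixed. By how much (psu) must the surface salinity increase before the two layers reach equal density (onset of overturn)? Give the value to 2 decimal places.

1.01 psu

Neutral buoyancy requires −α(T_deep − T_surf) + β(S_deep − S_surf′) = 0.
S_surf′ = S_deep − (α/β)·ΔT = 18.12 − (1.9 × 10⁻⁴/7 × 10⁻⁴)·(-7.9) = 20.2643 psu.
Increase required: 20.2643 − 19.25 = 1.0143 psu.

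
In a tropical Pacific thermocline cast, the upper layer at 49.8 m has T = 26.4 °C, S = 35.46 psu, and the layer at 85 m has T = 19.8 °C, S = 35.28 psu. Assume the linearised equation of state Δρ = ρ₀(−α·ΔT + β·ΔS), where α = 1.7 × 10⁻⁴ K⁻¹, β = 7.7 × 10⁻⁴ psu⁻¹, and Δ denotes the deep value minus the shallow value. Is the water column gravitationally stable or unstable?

stable

ΔT = 19.8 − 26.4 = -6.6 K and ΔS = 35.28 − 35.46 = -0.18 psu (deep − shallow).
−αΔT = 1.122 × 10⁻³; βΔS = -1.386 × 10⁻⁴; sum Δρ/ρ₀ = 9.834 × 10⁻⁴.
Δρ/ρ₀ > 0, so Δρ > 0: deeper water is denser → statically stable.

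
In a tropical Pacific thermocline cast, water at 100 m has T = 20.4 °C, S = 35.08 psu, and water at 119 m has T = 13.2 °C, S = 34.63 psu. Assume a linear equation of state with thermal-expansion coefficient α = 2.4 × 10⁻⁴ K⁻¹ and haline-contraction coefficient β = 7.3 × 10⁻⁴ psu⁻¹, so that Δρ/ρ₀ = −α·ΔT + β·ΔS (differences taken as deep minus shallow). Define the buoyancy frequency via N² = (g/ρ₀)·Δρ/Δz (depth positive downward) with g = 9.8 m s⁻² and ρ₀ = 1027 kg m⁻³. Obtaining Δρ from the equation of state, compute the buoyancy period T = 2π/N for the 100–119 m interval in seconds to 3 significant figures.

234 s

ΔT = -7.2 K, ΔS = -0.45 psu (deep − shallow).
Δρ/ρ₀ = −αΔT + βΔS = 1.728 × 10⁻³ − 3.285 × 10⁻⁴ = 1.3995 × 10⁻³, so Δρ ≈ 1.437 kg m⁻³.
N² = (g/ρ₀)·Δρ/Δz = g·(Δρ/ρ₀)/Δz = 9.8 × 1.3995 × 10⁻³ / 19 = 7.2185 × 10⁻⁴ s⁻².
N = √(7.2185 × 10⁻⁴) = 0.026867 rad s⁻¹ → T = 2π/N = 233.86 s ≈ 234 s.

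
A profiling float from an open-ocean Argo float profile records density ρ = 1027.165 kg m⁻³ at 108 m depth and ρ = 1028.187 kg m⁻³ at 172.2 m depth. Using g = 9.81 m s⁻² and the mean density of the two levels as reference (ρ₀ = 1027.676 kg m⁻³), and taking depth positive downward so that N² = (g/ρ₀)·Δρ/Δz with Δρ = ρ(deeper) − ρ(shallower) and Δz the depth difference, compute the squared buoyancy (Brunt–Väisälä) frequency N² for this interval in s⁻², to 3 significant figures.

1.52 × 10⁻⁴ s⁻²

Δρ = 1028.187 − 1027.165 = 1.022 kg m⁻³ over Δz = 172.2 − 108 = 64.2 m.
N² = (9.81/1027.676) × (1.022/64.2) = 1.5196 × 10⁻⁴ s⁻² ≈ 1.52 × 10⁻⁴ s⁻².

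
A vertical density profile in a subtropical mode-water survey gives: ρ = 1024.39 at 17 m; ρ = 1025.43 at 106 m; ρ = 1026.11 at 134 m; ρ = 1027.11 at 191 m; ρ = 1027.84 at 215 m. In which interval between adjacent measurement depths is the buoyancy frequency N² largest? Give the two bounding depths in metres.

Compute the density gradient over each adjacent pair:
  17–106 m: Δρ/Δz = 1.04/89 = 0.012 kg m⁻⁴
  106–134 m: Δρ/Δz = 0.68/28 = 0.024 kg m⁻⁴
  134–191 m: Δρ/Δz = 1.00/57 = 0.018 kg m⁻⁴
  191–215 m: Δρ/Δz = 0.73/24 = 0.030 kg m⁻⁴
The largest gradient is in the 191–215 m interval — the pycnocline.

191–215 m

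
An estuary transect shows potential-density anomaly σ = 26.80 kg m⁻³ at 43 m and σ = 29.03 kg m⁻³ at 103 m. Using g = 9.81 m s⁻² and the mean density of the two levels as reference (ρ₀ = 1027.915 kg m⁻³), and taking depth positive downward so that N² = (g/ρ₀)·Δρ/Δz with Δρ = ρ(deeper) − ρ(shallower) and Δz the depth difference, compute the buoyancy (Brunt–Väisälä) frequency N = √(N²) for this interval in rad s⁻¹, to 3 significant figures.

Δρ = 1029.03 − 1026.80 = 2.23 kg m⁻³ over Δz = 103 − 43 = 60 m.
N² = (9.81/1027.915) × (2.23/60) = 3.5470 × 10⁻⁴ s⁻².
N = √(3.5470 × 10⁻⁴) = 0.018833 rad s⁻¹ ≈ 0.0188 rad s⁻¹.
Since Δρ > 0 the layer is stably stratified.

0.0188 rad s⁻¹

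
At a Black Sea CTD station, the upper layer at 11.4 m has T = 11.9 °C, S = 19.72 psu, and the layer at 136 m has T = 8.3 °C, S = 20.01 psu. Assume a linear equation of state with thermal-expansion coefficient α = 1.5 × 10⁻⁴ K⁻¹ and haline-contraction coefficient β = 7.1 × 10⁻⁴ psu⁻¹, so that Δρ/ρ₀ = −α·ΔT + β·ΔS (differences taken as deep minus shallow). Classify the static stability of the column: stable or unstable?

stable

ΔT = 8.3 − 11.9 = -3.6 K and ΔS = 20.01 − 19.72 = +0.29 psu (deep − shallow).
−αΔT = 5.40 × 10⁻⁴; βΔS = 2.059 × 10⁻⁴; sum Δρ/ρ₀ = 7.459 × 10⁻⁴.
Δρ/ρ₀ > 0, so Δρ > 0: deeper water is denser → statically stable.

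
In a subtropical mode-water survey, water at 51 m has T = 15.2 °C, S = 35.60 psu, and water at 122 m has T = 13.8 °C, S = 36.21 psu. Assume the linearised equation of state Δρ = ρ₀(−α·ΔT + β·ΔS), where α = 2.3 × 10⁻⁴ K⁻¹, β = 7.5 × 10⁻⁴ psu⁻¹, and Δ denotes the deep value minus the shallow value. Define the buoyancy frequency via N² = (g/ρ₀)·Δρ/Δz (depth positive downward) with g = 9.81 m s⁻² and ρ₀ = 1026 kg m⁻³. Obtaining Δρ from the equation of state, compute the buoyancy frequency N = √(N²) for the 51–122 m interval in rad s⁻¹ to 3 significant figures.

0.0104 rad s⁻¹

ΔT = -1.4 K, ΔS = +0.61 psu (deep − shallow).
Δρ/ρ₀ = −αΔT + βΔS = 3.22 × 10⁻⁴ + 4.575 × 10⁻⁴ = 7.795 × 10⁻⁴, so Δρ ≈ 0.7998 kg m⁻³.
N² = (g/ρ₀)·Δρ/Δz = g·(Δρ/ρ₀)/Δz = 9.81 × 7.795 × 10⁻⁴ / 71 = 1.0770 × 10⁻⁴ s⁻².
N = √(1.0770 × 10⁻⁴) = 0.010378 rad s⁻¹ ≈ 0.0104 rad s⁻¹.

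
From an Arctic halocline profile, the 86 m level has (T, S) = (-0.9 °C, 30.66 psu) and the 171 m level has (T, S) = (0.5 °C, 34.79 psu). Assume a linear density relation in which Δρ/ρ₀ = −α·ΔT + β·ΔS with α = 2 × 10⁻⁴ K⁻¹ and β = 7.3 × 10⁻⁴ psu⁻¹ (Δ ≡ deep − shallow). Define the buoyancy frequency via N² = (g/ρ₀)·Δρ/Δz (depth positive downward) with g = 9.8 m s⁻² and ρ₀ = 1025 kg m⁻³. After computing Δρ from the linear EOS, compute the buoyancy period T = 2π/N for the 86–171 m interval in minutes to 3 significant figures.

5.90 min

ΔT = +1.4 K, ΔS = +4.13 psu (deep − shallow).
Δρ/ρ₀ = −αΔT + βΔS = -2.80 × 10⁻⁴ + 3.0149 × 10⁻³ = 2.7349 × 10⁻³, so Δρ ≈ 2.803 kg m⁻³.
N² = (g/ρ₀)·Δρ/Δz = g·(Δρ/ρ₀)/Δz = 9.8 × 2.7349 × 10⁻³ / 85 = 3.1532 × 10⁻⁴ s⁻².
N = √(3.1532 × 10⁻⁴) = 0.017757 rad s⁻¹ → T = 2π/N = 353.84 s = 5.8973 min ≈ 5.90 min.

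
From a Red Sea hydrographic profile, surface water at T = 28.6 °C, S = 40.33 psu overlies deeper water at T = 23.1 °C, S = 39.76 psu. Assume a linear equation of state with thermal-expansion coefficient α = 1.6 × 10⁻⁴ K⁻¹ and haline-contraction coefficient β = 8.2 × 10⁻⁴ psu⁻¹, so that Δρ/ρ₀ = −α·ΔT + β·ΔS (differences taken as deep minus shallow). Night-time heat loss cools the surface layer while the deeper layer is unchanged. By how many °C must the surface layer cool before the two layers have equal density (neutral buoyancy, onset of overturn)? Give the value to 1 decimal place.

Neutral buoyancy requires Δρ = 0, i.e. −α(T_deep − T_surf′) + β(S_deep − S_surf) = 0.
T_surf′ = T_deep − (β/α)·ΔS = 23.1 − (8.2 × 10⁻⁴/1.6 × 10⁻⁴)·(-0.57) = 26.021 °C.
Cooling required: 28.6 − (26.021) = 2.579 °C.

2.6 °C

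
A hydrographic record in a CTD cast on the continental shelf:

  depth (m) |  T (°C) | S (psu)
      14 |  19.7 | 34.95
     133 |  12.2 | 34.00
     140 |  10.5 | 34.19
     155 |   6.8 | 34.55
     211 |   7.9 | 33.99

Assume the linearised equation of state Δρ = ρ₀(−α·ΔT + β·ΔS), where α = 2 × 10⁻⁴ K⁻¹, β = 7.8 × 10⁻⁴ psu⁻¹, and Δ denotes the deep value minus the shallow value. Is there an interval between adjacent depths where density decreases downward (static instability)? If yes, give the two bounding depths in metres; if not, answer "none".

155–211 m

Evaluate Δρ/ρ₀ = −αΔT + βΔS across each adjacent pair:
  14–133 m: −αΔT+βΔS = −(2 × 10⁻⁴)(-7.5)+(7.8 × 10⁻⁴)(-0.95) = 7.6 × 10⁻⁴ → stable
  133–140 m: −αΔT+βΔS = −(2 × 10⁻⁴)(-1.7)+(7.8 × 10⁻⁴)(+0.19) = 4.9 × 10⁻⁴ → stable
  140–155 m: −αΔT+βΔS = −(2 × 10⁻⁴)(-3.7)+(7.8 × 10⁻⁴)(+0.36) = 1.0 × 10⁻³ → stable
  155–211 m: −αΔT+βΔS = −(2 × 10⁻⁴)(+1.1)+(7.8 × 10⁻⁴)(-0.56) = -6.6 × 10⁻⁴ → UNSTABLE
The 155–211 m interval has Δρ < 0: lighter water underlies denser water.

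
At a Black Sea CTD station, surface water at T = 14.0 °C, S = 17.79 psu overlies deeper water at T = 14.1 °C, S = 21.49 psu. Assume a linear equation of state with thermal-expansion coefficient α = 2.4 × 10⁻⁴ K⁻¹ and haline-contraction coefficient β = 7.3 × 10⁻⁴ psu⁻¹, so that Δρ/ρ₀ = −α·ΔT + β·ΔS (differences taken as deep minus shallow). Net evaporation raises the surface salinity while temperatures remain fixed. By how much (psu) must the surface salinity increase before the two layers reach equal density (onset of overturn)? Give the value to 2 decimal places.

3.67 psu

Neutral buoyancy requires −α(T_deep − T_surf) + β(S_deep − S_surf′) = 0.
S_surf′ = S_deep − (α/β)·ΔT = 21.49 − (2.4 × 10⁻⁴/7.3 × 10⁻⁴)·(+0.1) = 21.4571 psu.
Increase required: 21.4571 − 17.79 = 3.6671 psu.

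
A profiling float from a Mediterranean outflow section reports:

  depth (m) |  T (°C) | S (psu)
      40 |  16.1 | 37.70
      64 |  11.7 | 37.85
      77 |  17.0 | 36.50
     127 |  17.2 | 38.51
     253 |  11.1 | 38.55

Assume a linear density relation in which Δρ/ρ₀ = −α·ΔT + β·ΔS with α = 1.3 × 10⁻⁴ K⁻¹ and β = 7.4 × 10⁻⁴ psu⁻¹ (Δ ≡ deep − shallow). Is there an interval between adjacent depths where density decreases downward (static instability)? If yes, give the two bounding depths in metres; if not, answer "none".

Evaluate Δρ/ρ₀ = −αΔT + βΔS across each adjacent pair:
  40–64 m: −αΔT+βΔS = −(1.3 × 10⁻⁴)(-4.4)+(7.4 × 10⁻⁴)(+0.15) = 6.8 × 10⁻⁴ → stable
  64–77 m: −αΔT+βΔS = −(1.3 × 10⁻⁴)(+5.3)+(7.4 × 10⁻⁴)(-1.35) = -1.7 × 10⁻³ → UNSTABLE
  77–127 m: −αΔT+βΔS = −(1.3 × 10⁻⁴)(+0.2)+(7.4 × 10⁻⁴)(+2.01) = 1.5 × 10⁻³ → stable
  127–253 m: −αΔT+βΔS = −(1.3 × 10⁻⁴)(-6.1)+(7.4 × 10⁻⁴)(+0.04) = 8.2 × 10⁻⁴ → stable
The 64–77 m interval has Δρ < 0: lighter water underlies denser water.

64–77 m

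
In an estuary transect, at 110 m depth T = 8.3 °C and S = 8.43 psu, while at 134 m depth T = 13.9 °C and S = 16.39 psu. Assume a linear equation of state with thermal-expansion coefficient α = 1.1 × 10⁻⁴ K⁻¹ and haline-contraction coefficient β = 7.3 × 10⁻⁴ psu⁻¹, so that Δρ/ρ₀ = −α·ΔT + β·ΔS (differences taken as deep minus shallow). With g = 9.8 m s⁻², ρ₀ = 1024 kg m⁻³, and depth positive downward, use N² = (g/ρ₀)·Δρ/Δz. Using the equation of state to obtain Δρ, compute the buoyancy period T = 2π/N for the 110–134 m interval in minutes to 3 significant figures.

ΔT = +5.6 K, ΔS = +7.96 psu (deep − shallow).
Δρ/ρ₀ = −αΔT + βΔS = -6.16 × 10⁻⁴ + 5.8108 × 10⁻³ = 5.1948 × 10⁻³, so Δρ ≈ 5.319 kg m⁻³.
N² = (g/ρ₀)·Δρ/Δz = g·(Δρ/ρ₀)/Δz = 9.8 × 5.1948 × 10⁻³ / 24 = 2.1212 × 10⁻³ s⁻².
N = √(2.1212 × 10⁻³) = 0.046056 rad s⁻¹ → T = 2π/N = 136.42 s = 2.2737 min ≈ 2.27 min.

2.27 min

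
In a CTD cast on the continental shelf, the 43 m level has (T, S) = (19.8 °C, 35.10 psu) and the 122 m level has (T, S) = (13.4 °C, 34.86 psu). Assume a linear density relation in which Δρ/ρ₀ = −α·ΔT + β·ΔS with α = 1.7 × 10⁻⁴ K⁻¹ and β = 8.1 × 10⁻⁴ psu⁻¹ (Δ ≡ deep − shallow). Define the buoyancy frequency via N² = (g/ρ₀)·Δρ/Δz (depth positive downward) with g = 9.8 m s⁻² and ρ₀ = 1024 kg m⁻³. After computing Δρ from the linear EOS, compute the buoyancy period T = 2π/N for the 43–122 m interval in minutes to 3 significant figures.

ΔT = -6.4 K, ΔS = -0.24 psu (deep − shallow).
Δρ/ρ₀ = −αΔT + βΔS = 1.088 × 10⁻³ − 1.944 × 10⁻⁴ = 8.936 × 10⁻⁴, so Δρ ≈ 0.9150 kg m⁻³.
N² = (g/ρ₀)·Δρ/Δz = g·(Δρ/ρ₀)/Δz = 9.8 × 8.936 × 10⁻⁴ / 79 = 1.1085 × 10⁻⁴ s⁻².
N = √(1.1085 × 10⁻⁴) = 0.010529 rad s⁻¹ → T = 2π/N = 596.75 s = 9.9458 min ≈ 9.95 min.

9.95 min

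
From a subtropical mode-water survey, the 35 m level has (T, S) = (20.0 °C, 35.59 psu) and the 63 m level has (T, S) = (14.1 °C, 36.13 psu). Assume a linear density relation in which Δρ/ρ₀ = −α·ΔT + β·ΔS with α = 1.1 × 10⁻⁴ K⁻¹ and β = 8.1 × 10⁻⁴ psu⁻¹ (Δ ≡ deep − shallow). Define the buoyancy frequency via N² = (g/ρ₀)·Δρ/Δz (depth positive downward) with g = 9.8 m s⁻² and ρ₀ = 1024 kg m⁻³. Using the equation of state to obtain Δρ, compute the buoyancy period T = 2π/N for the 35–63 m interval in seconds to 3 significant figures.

ΔT = -5.9 K, ΔS = +0.54 psu (deep − shallow).
Δρ/ρ₀ = −αΔT + βΔS = 6.49 × 10⁻⁴ + 4.374 × 10⁻⁴ = 1.0864 × 10⁻³, so Δρ ≈ 1.112 kg m⁻³.
N² = (g/ρ₀)·Δρ/Δz = g·(Δρ/ρ₀)/Δz = 9.8 × 1.0864 × 10⁻³ / 28 = 3.8024 × 10⁻⁴ s⁻².
N = √(3.8024 × 10⁻⁴) = 0.019500 rad s⁻¹ → T = 2π/N = 322.21 s ≈ 322 s.

322 s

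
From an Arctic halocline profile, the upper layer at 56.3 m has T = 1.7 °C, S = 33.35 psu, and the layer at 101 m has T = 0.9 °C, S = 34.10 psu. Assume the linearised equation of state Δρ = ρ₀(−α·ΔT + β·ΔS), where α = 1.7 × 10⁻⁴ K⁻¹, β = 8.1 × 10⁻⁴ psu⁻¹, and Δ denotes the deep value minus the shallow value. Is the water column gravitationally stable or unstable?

stable

ΔT = 0.9 − 1.7 = -0.8 K and ΔS = 34.10 − 33.35 = +0.75 psu (deep − shallow).
−αΔT = 1.36 × 10⁻⁴; βΔS = 6.075 × 10⁻⁴; sum Δρ/ρ₀ = 7.435 × 10⁻⁴.
Δρ/ρ₀ > 0, so Δρ > 0: deeper water is denser → statically stable.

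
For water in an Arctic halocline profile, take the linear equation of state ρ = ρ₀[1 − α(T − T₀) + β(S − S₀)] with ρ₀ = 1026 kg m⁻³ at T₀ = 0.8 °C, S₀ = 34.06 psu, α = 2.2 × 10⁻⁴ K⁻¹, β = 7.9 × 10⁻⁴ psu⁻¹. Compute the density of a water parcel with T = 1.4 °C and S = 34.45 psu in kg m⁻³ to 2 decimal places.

T − T₀ = +0.6 K, S − S₀ = +0.39 psu.
Bracket = 1 − α·(+0.6) + β·(+0.39) = 1 + (1.761 × 10⁻⁴) = 1.0001761.
ρ = 1026 × 1.0001761 = 1026.18 kg m⁻³.

1026.18 kg m⁻³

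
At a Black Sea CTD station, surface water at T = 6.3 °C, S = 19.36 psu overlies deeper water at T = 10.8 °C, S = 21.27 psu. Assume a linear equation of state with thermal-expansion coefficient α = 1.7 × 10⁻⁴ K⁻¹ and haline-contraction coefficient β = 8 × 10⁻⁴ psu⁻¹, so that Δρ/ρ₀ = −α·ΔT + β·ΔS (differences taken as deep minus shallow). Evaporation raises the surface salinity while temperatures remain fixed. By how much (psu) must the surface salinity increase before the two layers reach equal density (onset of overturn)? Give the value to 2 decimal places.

0.95 psu

Neutral buoyancy requires −α(T_deep − T_surf) + β(S_deep − S_surf′) = 0.
S_surf′ = S_deep − (α/β)·ΔT = 21.27 − (1.7 × 10⁻⁴/8 × 10⁻⁴)·(+4.5) = 20.3137 psu.
Increase required: 20.3137 − 19.36 = 0.9537 psu.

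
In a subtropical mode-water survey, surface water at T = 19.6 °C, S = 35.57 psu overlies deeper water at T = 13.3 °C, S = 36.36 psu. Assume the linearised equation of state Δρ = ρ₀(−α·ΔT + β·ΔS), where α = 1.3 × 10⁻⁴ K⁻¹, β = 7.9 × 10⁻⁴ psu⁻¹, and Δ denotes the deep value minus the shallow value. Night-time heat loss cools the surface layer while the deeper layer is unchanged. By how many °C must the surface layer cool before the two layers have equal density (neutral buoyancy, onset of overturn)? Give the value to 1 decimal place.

11.1 °C

Neutral buoyancy requires Δρ = 0, i.e. −α(T_deep − T_surf′) + β(S_deep − S_surf) = 0.
T_surf′ = T_deep − (β/α)·ΔS = 13.3 − (7.9 × 10⁻⁴/1.3 × 10⁻⁴)·(+0.79) = 8.499 °C.
Cooling required: 19.6 − (8.499) = 11.101 °C.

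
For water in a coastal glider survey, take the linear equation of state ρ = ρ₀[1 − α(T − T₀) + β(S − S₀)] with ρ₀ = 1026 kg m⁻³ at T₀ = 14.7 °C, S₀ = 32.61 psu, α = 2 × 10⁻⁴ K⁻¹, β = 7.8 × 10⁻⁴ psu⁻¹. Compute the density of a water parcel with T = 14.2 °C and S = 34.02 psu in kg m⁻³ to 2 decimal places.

T − T₀ = -0.5 K, S − S₀ = +1.41 psu.
Bracket = 1 − α·(-0.5) + β·(+1.41) = 1 + (1.1998 × 10⁻³) = 1.0011998.
ρ = 1026 × 1.0011998 = 1027.23 kg m⁻³.

1027.23 kg m⁻³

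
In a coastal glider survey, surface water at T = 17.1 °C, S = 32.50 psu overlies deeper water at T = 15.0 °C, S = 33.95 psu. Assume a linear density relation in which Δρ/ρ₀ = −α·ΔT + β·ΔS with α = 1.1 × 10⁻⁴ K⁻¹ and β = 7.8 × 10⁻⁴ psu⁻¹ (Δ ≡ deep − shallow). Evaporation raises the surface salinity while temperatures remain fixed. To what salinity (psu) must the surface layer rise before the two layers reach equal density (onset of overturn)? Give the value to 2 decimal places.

34.25 psu

Neutral buoyancy requires −α(T_deep − T_surf) + β(S_deep − S_surf′) = 0.
S_surf′ = S_deep − (α/β)·ΔT = 33.95 − (1.1 × 10⁻⁴/7.8 × 10⁻⁴)·(-2.1) = 34.2462 psu.
Increase required: 34.2462 − 32.50 = 1.7462 psu.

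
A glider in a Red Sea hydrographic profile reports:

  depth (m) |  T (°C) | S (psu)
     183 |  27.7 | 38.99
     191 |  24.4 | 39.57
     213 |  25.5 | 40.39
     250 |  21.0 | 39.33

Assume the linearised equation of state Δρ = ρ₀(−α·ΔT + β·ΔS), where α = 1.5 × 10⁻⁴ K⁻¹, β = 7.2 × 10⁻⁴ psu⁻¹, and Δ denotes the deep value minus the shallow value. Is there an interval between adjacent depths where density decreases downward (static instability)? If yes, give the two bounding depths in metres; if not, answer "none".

Evaluate Δρ/ρ₀ = −αΔT + βΔS across each adjacent pair:
  183–191 m: −αΔT+βΔS = −(1.5 × 10⁻⁴)(-3.3)+(7.2 × 10⁻⁴)(+0.58) = 9.1 × 10⁻⁴ → stable
  191–213 m: −αΔT+βΔS = −(1.5 × 10⁻⁴)(+1.1)+(7.2 × 10⁻⁴)(+0.82) = 4.3 × 10⁻⁴ → stable
  213–250 m: −αΔT+βΔS = −(1.5 × 10⁻⁴)(-4.5)+(7.2 × 10⁻⁴)(-1.06) = -8.8 × 10⁻⁵ → UNSTABLE
The 213–250 m interval has Δρ < 0: lighter water underlies denser water.

213–250 m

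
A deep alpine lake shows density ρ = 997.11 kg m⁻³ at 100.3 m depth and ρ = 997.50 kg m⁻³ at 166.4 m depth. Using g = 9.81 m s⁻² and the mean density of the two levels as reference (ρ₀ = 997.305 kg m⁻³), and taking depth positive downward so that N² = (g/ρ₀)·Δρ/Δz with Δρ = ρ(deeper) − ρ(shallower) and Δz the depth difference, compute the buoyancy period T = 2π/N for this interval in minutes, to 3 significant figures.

13.7 min

Δρ = 997.50 − 997.11 = 0.39 kg m⁻³ over Δz = 166.4 − 100.3 = 66.1 m.
N² = (9.81/997.305) × (0.39/66.1) = 5.8037 × 10⁻⁵ s⁻².
N = √(5.8037 × 10⁻⁵) = 7.6182 × 10⁻³ rad s⁻¹, so T = 2π/N = 824.76 s = 13.746 min ≈ 13.7 min.
Since Δρ > 0 the layer is stably stratified.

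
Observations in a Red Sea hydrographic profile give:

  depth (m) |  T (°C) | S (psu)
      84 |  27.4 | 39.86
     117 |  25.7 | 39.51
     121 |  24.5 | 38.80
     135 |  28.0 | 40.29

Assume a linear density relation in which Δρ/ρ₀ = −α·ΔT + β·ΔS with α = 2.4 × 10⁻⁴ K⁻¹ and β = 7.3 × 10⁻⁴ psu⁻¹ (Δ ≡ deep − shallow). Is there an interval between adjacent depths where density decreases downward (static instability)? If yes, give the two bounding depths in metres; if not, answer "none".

117–121 m

Evaluate Δρ/ρ₀ = −αΔT + βΔS across each adjacent pair:
  84–117 m: −αΔT+βΔS = −(2.4 × 10⁻⁴)(-1.7)+(7.3 × 10⁻⁴)(-0.35) = 1.5 × 10⁻⁴ → stable
  117–121 m: −αΔT+βΔS = −(2.4 × 10⁻⁴)(-1.2)+(7.3 × 10⁻⁴)(-0.71) = -2.3 × 10⁻⁴ → UNSTABLE
  121–135 m: −αΔT+βΔS = −(2.4 × 10⁻⁴)(+3.5)+(7.3 × 10⁻⁴)(+1.49) = 2.5 × 10⁻⁴ → stable
The 117–121 m interval has Δρ < 0: lighter water underlies denser water.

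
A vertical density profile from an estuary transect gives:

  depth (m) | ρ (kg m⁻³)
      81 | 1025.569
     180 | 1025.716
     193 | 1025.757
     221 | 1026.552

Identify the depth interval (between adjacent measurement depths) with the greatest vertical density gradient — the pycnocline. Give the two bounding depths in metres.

Compute the density gradient over each adjacent pair:
  81–180 m: Δρ/Δz = 0.147/99 = 1.5 × 10⁻³ kg m⁻⁴
  180–193 m: Δρ/Δz = 0.041/13 = 3.2 × 10⁻³ kg m⁻⁴
  193–221 m: Δρ/Δz = 0.795/28 = 0.028 kg m⁻⁴
The largest gradient is in the 193–221 m interval — the pycnocline.

193–221 m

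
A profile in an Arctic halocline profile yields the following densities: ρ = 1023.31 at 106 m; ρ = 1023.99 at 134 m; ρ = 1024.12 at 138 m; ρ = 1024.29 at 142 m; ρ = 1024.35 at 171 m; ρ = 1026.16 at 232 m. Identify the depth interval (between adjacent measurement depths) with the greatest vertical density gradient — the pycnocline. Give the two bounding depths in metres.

138–142 m

Compute the density gradient over each adjacent pair:
  106–134 m: Δρ/Δz = 0.68/28 = 0.024 kg m⁻⁴
  134–138 m: Δρ/Δz = 0.13/4 = 0.033 kg m⁻⁴
  138–142 m: Δρ/Δz = 0.17/4 = 0.043 kg m⁻⁴
  142–171 m: Δρ/Δz = 0.06/29 = 2.1 × 10⁻³ kg m⁻⁴
  171–232 m: Δρ/Δz = 1.81/61 = 0.030 kg m⁻⁴
The largest gradient is in the 138–142 m interval — the pycnocline.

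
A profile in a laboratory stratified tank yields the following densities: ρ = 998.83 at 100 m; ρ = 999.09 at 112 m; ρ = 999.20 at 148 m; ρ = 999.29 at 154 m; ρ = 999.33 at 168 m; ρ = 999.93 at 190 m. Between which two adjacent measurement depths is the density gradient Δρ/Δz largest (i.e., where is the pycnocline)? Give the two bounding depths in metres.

Compute the density gradient over each adjacent pair:
  100–112 m: Δρ/Δz = 0.26/12 = 0.022 kg m⁻⁴
  112–148 m: Δρ/Δz = 0.11/36 = 3.1 × 10⁻³ kg m⁻⁴
  148–154 m: Δρ/Δz = 0.09/6 = 0.015 kg m⁻⁴
  154–168 m: Δρ/Δz = 0.04/14 = 2.9 × 10⁻³ kg m⁻⁴
  168–190 m: Δρ/Δz = 0.60/22 = 0.027 kg m⁻⁴
The largest gradient is in the 168–190 m interval — the pycnocline.

168–190 m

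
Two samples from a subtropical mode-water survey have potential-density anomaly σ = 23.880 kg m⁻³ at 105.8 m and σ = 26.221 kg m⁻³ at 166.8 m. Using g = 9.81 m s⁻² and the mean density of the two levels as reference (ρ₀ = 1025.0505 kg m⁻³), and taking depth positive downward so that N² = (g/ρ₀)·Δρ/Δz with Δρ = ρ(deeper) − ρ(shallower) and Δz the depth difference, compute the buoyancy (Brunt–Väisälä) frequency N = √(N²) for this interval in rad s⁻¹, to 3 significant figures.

Δρ = 1026.221 − 1023.880 = 2.341 kg m⁻³ over Δz = 166.8 − 105.8 = 61 m.
N² = (9.81/1025.0505) × (2.341/61) = 3.6728 × 10⁻⁴ s⁻².
N = √(3.6728 × 10⁻⁴) = 0.019165 rad s⁻¹ ≈ 0.0192 rad s⁻¹.

0.0192 rad s⁻¹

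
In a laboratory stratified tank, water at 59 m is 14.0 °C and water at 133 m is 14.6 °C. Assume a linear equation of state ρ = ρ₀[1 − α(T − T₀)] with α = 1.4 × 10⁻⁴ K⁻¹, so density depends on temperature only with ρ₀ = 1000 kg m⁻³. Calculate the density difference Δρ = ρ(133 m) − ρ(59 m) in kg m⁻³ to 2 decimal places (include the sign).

-0.08 kg m⁻³

ΔT = +0.6 K, Δρ/ρ₀ = −αΔT = -8.40 × 10⁻⁵.
Δρ = 1000 × (-8.40 × 10⁻⁵) = -0.08 kg m⁻³.
Negative Δρ: lighter below, statically unstable.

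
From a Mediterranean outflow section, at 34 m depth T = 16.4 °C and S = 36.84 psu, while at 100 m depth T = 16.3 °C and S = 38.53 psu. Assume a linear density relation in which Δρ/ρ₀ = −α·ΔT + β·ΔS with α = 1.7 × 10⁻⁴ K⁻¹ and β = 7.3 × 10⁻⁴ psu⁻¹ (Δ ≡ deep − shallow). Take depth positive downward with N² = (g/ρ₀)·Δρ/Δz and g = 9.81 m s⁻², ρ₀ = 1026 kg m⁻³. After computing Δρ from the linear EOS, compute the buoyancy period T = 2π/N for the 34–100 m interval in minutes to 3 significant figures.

7.68 min

ΔT = -0.1 K, ΔS = +1.69 psu (deep − shallow).
Δρ/ρ₀ = −αΔT + βΔS = 1.70 × 10⁻⁵ + 1.2337 × 10⁻³ = 1.2507 × 10⁻³, so Δρ ≈ 1.283 kg m⁻³.
N² = (g/ρ₀)·Δρ/Δz = g·(Δρ/ρ₀)/Δz = 9.81 × 1.2507 × 10⁻³ / 66 = 1.8590 × 10⁻⁴ s⁻².
N = √(1.8590 × 10⁻⁴) = 0.013635 rad s⁻¹ → T = 2π/N = 460.81 s = 7.6802 min ≈ 7.68 min.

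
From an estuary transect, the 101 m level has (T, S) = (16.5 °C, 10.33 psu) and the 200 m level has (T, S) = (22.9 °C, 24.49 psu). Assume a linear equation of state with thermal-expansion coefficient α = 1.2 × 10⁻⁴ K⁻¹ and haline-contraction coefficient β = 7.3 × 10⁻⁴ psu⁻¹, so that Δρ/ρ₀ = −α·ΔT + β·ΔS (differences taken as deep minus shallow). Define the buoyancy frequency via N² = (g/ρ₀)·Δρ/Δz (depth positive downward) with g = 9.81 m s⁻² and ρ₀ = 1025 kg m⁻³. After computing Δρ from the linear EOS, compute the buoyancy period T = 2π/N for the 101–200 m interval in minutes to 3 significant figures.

ΔT = +6.4 K, ΔS = +14.16 psu (deep − shallow).
Δρ/ρ₀ = −αΔT + βΔS = -7.68 × 10⁻⁴ + 0.0103368 = 9.5688 × 10⁻³, so Δρ ≈ 9.808 kg m⁻³.
N² = (g/ρ₀)·Δρ/Δz = g·(Δρ/ρ₀)/Δz = 9.81 × 9.5688 × 10⁻³ / 99 = 9.4818 × 10⁻⁴ s⁻².
N = √(9.4818 × 10⁻⁴) = 0.030793 rad s⁻¹ → T = 2π/N = 204.05 s = 3.4008 min ≈ 3.40 min.

3.40 min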